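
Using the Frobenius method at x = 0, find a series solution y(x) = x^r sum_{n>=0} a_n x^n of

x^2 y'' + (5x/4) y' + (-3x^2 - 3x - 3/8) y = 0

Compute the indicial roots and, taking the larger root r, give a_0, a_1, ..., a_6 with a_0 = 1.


Write in Frobenius form y'' + (p(x)/x) y' + (q(x)/x^2) y = 0:
  p(x) = 5/4,  q(x) = -3x^2 - 3x - 3/8.
Indicial equation: r(r-1) + (5/4) r + (-3/8) = 0 -> roots r_1 = 1/2, r_2 = -3/4.
Take r = r_1 = 1/2. Let y(x) = x^r sum_{n>=0} a_n x^n with a_0 = 1.
Substitute y = x^r sum a_n x^n and match x^{r+n}. The recurrence is
  D(n) a_n - 3 a_{n-1} - 3 a_{n-2} = 0,  where D(n) = (r+n)(r+n-1) + (5/4)(r+n) + (-3/8).
  a_n = [3 a_{n-1} + 3 a_{n-2}] / D(n).
Since the indicial polynomial factors as (r - r_1)(r - r_2), D(n) = (r_1 + n - r_1)(r_1 + n - r_2) = n(n + 5/4).
Evaluating step by step (a_0 = 1):
  n = 1: D(1) = 1(1 + 5/4) = 9/4; numerator = 3(1) = 3; a_1 = (3)/(9/4) = 4/3
  n = 2: D(2) = 2(2 + 5/4) = 13/2; numerator = 3(4/3) + 3(1) = 7; a_2 = (7)/(13/2) = 14/13
  n = 3: D(3) = 3(3 + 5/4) = 51/4; numerator = 3(14/13) + 3(4/3) = 94/13; a_3 = (94/13)/(51/4) = 376/663
  n = 4: D(4) = 4(4 + 5/4) = 21; numerator = 3(376/663) + 3(14/13) = 1090/221; a_4 = (1090/221)/(21) = 1090/4641
  n = 5: D(5) = 5(5 + 5/4) = 125/4; numerator = 3(1090/4641) + 3(376/663) = 3722/1547; a_5 = (3722/1547)/(125/4) = 14888/193375
  n = 6: D(6) = 6(6 + 5/4) = 87/2; numerator = 3(14888/193375) + 3(1090/4641) = 10642/11375; a_6 = (10642/11375)/(87/2) = 21284/989625

r = 1/2; a_0 = 1; a_1 = 4/3; a_2 = 14/13; a_3 = 376/663; a_4 = 1090/4641; a_5 = 14888/193375; a_6 = 21284/989625


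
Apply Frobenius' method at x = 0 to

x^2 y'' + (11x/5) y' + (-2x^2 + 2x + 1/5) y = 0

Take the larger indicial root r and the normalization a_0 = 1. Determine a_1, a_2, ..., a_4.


Write in Frobenius form y'' + (p(x)/x) y' + (q(x)/x^2) y = 0:
  p(x) = 11/5,  q(x) = -2x^2 + 2x + 1/5.
Indicial equation: r(r-1) + (11/5) r + (1/5) = 0 -> roots r_1 = -1/5, r_2 = -1.
Take r = r_1 = -1/5. Let y(x) = x^r sum_{n>=0} a_n x^n with a_0 = 1.
Substitute y = x^r sum a_n x^n and match x^{r+n}. The recurrence is
  D(n) a_n + 2 a_{n-1} - 2 a_{n-2} = 0,  where D(n) = (r+n)(r+n-1) + (11/5)(r+n) + (1/5).
  a_n = [-2 a_{n-1} + 2 a_{n-2}] / D(n).
Since the indicial polynomial factors as (r - r_1)(r - r_2), D(n) = (r_1 + n - r_1)(r_1 + n - r_2) = n(n + 4/5).
Evaluating step by step (a_0 = 1):
  n = 1: D(1) = 1(1 + 4/5) = 9/5; numerator = -2(1) = -2; a_1 = (-2)/(9/5) = -10/9
  n = 2: D(2) = 2(2 + 4/5) = 28/5; numerator = -2(-10/9) + 2(1) = 38/9; a_2 = (38/9)/(28/5) = 95/126
  n = 3: D(3) = 3(3 + 4/5) = 57/5; numerator = -2(95/126) + 2(-10/9) = -235/63; a_3 = (-235/63)/(57/5) = -1175/3591
  n = 4: D(4) = 4(4 + 4/5) = 96/5; numerator = -2(-1175/3591) + 2(95/126) = 7765/3591; a_4 = (7765/3591)/(96/5) = 38825/344736

r = -1/5; a_0 = 1; a_1 = -10/9; a_2 = 95/126; a_3 = -1175/3591; a_4 = 38825/344736


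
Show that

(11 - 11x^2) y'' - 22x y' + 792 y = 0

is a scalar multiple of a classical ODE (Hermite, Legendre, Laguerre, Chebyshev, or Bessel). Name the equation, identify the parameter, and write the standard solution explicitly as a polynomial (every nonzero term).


All three coefficients share the factor 11; dividing through by 11 gives  (1 - x^2) y'' - 2x y' + 72 y = 0.
This matches the Legendre equation (1 - x^2) y'' - 2x y' + n(n+1) y = 0 (note the -2x y' term) with n(n+1) = 72, so n = 8; the polynomial solution is P_8(x).
With y = sum_k a_k x^k, matching x^k gives (k+2)(k+1) a_{k+2} = [k(k+1) - n(n+1)] a_k = (k - 8)(k + 9) a_k. The right side vanishes at k = 8, so the series with the parity of 8 terminates at degree 8.
Standard normalization (P_n(1) = 1): leading coefficient (2n)!/(2^n (n!)^2) = 20922789888000/(256*1625702400) = 6435/128, so a_8 = 6435/128. Work downward with a_k = (k+1)(k+2) a_{k+2} / ((k - 8)(k + 9)):
  a_6 = (7)(8)(6435/128) / ((6 - 8)(6 + 9)) = (45045/16)/(-30) = -3003/32
  a_4 = (5)(6)(-3003/32) / ((4 - 8)(4 + 9)) = (-45045/16)/(-52) = 3465/64
  a_2 = (3)(4)(3465/64) / ((2 - 8)(2 + 9)) = (10395/16)/(-66) = -315/32
  a_0 = (1)(2)(-315/32) / ((0 - 8)(0 + 9)) = (-315/16)/(-72) = 35/128
Hence P_8(x) = 6435 x^8/128 - 3003 x^6/32 + 3465 x^4/64 - 315 x^2/32 + 35/128.

P_8(x); series = 6435 x^8/128 - 3003 x^6/32 + 3465 x^4/64 - 315 x^2/32 + 35/128


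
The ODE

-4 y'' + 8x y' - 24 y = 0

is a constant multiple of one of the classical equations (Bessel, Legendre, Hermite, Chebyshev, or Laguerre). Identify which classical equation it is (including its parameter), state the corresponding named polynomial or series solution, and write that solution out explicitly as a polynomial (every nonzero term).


All three coefficients share the factor -4; dividing through by -4 gives  y'' - 2x y' + 6 y = 0.
This matches the Hermite equation y'' - 2x y' + 2n y = 0 with 2n = 6, so n = 3; the polynomial solution is H_3(x).
With y = sum_k a_k x^k, matching x^k gives (k+2)(k+1) a_{k+2} = 2(k - n) a_k = 2(k - 3) a_k. The right side vanishes at k = 3, so the series with the parity of 3 terminates at degree 3.
Standard normalization: leading coefficient of H_n is 2^n, so a_3 = 2^3 = 8. Work downward with a_k = (k+1)(k+2) a_{k+2} / (2(k - n)):
  a_1 = (2)(3)(8) / (2(1 - 3)) = 48/(-4) = -12
Hence H_3(x) = 8 x^3 - 12 x.

H_3(x); series = 8 x^3 - 12 x


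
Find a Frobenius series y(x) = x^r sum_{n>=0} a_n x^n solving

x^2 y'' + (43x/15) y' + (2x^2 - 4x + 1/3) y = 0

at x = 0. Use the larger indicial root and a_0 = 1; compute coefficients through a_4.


Write in Frobenius form y'' + (p(x)/x) y' + (q(x)/x^2) y = 0:
  p(x) = 43/15,  q(x) = 2x^2 - 4x + 1/3.
Indicial equation: r(r-1) + (43/15) r + (1/3) = 0 -> roots r_1 = -1/5, r_2 = -5/3.
Take r = r_1 = -1/5. Let y(x) = x^r sum_{n>=0} a_n x^n with a_0 = 1.
Substitute y = x^r sum a_n x^n and match x^{r+n}. The recurrence is
  D(n) a_n - 4 a_{n-1} + 2 a_{n-2} = 0,  where D(n) = (r+n)(r+n-1) + (43/15)(r+n) + (1/3).
  a_n = [4 a_{n-1} - 2 a_{n-2}] / D(n).
Since the indicial polynomial factors as (r - r_1)(r - r_2), D(n) = (r_1 + n - r_1)(r_1 + n - r_2) = n(n + 22/15).
Evaluating step by step (a_0 = 1):
  n = 1: D(1) = 1(1 + 22/15) = 37/15; numerator = 4(1) = 4; a_1 = (4)/(37/15) = 60/37
  n = 2: D(2) = 2(2 + 22/15) = 104/15; numerator = 4(60/37) - 2(1) = 166/37; a_2 = (166/37)/(104/15) = 1245/1924
  n = 3: D(3) = 3(3 + 22/15) = 67/5; numerator = 4(1245/1924) - 2(60/37) = -315/481; a_3 = (-315/481)/(67/5) = -1575/32227
  n = 4: D(4) = 4(4 + 22/15) = 328/15; numerator = 4(-1575/32227) - 2(1245/1924) = -2595/1742; a_4 = (-2595/1742)/(328/15) = -38925/571376

r = -1/5; a_0 = 1; a_1 = 60/37; a_2 = 1245/1924; a_3 = -1575/32227; a_4 = -38925/571376


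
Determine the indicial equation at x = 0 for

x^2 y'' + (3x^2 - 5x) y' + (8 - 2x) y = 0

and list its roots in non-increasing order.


Divide by x^2 to reach normal form y'' + P_1(x) y' + P_2(x) y = 0 with P_1(x) = 3 - 5/x and P_2(x) = -2/x + 8/x^2.
x = 0 is a singular point because the y'-coefficient 3 - 5/x has a pole at x = 0 and the y-coefficient -2/x + 8/x^2 has a pole at x = 0.
It is a regular singular point because x P_1(x) = p(x) = 3x - 5 and x^2 P_2(x) = q(x) = 8 - 2x are polynomials, hence analytic at x = 0.
p(0) = -5,  q(0) = 8.
Indicial equation: r(r-1) + p(0) r + q(0) = 0, i.e. r^2 + (p(0) - 1) r + q(0) = 0, i.e. r^2 - 6 r + 8 = 0.
Discriminant: (-6)^2 - 4(8) = 4, so r = (6 ± 2)/2.
Solving: r_1 = 4, r_2 = 2.

indicial: r^2 - 6 r + 8 = 0; roots r_1 = 4, r_2 = 2


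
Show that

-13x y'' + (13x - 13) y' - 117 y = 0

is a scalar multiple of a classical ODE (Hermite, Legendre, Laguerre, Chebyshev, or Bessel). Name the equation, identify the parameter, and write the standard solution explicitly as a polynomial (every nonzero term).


All three coefficients share the factor -13; dividing through by -13 gives  x y'' + (1 - x) y' + 9 y = 0.
This matches the Laguerre equation x y'' + (1 - x) y' + n y = 0 with n = 9; the polynomial solution is L_9(x).
With y = sum_k a_k x^k, matching x^k gives (k+1)k a_{k+1} + (k+1) a_{k+1} - k a_k + n a_k = 0, i.e. (k+1)^2 a_{k+1} = (k - n) a_k = (k - 9) a_k. The right side vanishes at k = 9, so the series terminates at degree 9.
Standard normalization L_n(0) = 1 gives a_0 = 1. Work upward with a_{k+1} = (k - 9) a_k / (k+1)^2:
  a_1 = (0 - 9)(1) / 1^2 = -9/1 = -9
  a_2 = (1 - 9)(-9) / 2^2 = 72/4 = 18
  a_3 = (2 - 9)(18) / 3^2 = -126/9 = -14
  a_4 = (3 - 9)(-14) / 4^2 = 84/16 = 21/4
  a_5 = (4 - 9)(21/4) / 5^2 = (-105/4)/25 = -21/20
  a_6 = (5 - 9)(-21/20) / 6^2 = (21/5)/36 = 7/60
  a_7 = (6 - 9)(7/60) / 7^2 = (-7/20)/49 = -1/140
  a_8 = (7 - 9)(-1/140) / 8^2 = (1/70)/64 = 1/4480
  a_9 = (8 - 9)(1/4480) / 9^2 = (-1/4480)/81 = -1/362880
Hence L_9(x) = -x^9/362880 + x^8/4480 - x^7/140 + 7 x^6/60 - 21 x^5/20 + 21 x^4/4 - 14 x^3 + 18 x^2 - 9 x + 1.

L_9(x); series = -x^9/362880 + x^8/4480 - x^7/140 + 7 x^6/60 - 21 x^5/20 + 21 x^4/4 - 14 x^3 + 18 x^2 - 9 x + 1


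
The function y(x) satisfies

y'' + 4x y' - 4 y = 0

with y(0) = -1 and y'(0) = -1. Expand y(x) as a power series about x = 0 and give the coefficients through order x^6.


Ansatz: y(x) = sum_{n>=0} a_n x^n, so y'(x) = sum_{n>=1} n a_n x^(n-1) and y''(x) = sum_{n>=2} n(n-1) a_n x^(n-2).
Substitute into P(x) y'' + Q(x) y' + R(x) y = 0 with P(x) = 1, Q(x) = 4x, R(x) = -4, and match powers of x.
Initial conditions: a_0 = -1, a_1 = -1.
Setting the coefficient of each power of x to zero and solving order by order (substituting the coefficients already found):
  x^0: 2 a_2 - 4 a_0 = 0  ->  2 a_2 = 4 a_0 = -4  ->  a_2 = -2
  x^1: 6 a_3 = 0  ->  a_3 = 0
  x^2: 12 a_4 + 4 a_2 = 0  ->  12 a_4 = -4 a_2 = 8  ->  a_4 = 2/3
  x^3: 20 a_5 + 8 a_3 = 0  ->  20 a_5 = -8 a_3 = 0  ->  a_5 = 0
  x^4: 30 a_6 + 12 a_4 = 0  ->  30 a_6 = -12 a_4 = -8  ->  a_6 = -4/15
Truncated series: y(x) = -1 - x - 2 x^2 + (2/3) x^4 - (4/15) x^6 + O(x^7).

a_0 = -1; a_1 = -1; a_2 = -2; a_3 = 0; a_4 = 2/3; a_5 = 0; a_6 = -4/15


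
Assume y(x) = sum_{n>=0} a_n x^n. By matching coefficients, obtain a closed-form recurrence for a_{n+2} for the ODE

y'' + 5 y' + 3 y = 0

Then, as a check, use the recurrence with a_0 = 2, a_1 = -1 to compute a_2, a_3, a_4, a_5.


Substitute y = sum_n a_n x^n.
y''(x) has coefficient (n+2)(n+1) a_{n+2} at x^n;
5 y'(x) has coefficient 5 (n+1) a_{n+1} at x^n;
3 y(x) has coefficient 3 a_n at x^n.
Matching x^n: (n+2)(n+1) a_{n+2} + 5 (n+1) a_{n+1} + 3 a_n = 0.
Thus a_{n+2} = [-5 (n+1) a_{n+1} - 3 a_n] / ((n+1)(n+2)).

Check with a_0 = 2, a_1 = -1 (apply the recurrence for n = 0, 1, 2, 3): a_0 = 2, a_1 = -1, a_2 = -1/2, a_3 = 4/3, a_4 = -37/24, a_5 = 161/120.

a_(n+2) = [-5 (n+1) a_(n+1) - 3 a_n] / ((n+1)(n+2)); check: a_0 = 2, a_1 = -1, a_2 = -1/2, a_3 = 4/3, a_4 = -37/24, a_5 = 161/120


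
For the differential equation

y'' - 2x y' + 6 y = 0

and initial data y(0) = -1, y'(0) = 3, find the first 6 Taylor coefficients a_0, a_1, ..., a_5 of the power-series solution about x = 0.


Ansatz: y(x) = sum_{n>=0} a_n x^n, so y'(x) = sum_{n>=1} n a_n x^(n-1) and y''(x) = sum_{n>=2} n(n-1) a_n x^(n-2).
Substitute into P(x) y'' + Q(x) y' + R(x) y = 0 with P(x) = 1, Q(x) = -2x, R(x) = 6, and match powers of x.
Initial conditions: a_0 = -1, a_1 = 3.
Setting the coefficient of each power of x to zero and solving order by order (substituting the coefficients already found):
  x^0: 2 a_2 + 6 a_0 = 0  ->  2 a_2 = -6 a_0 = 6  ->  a_2 = 3
  x^1: 6 a_3 + 4 a_1 = 0  ->  6 a_3 = -4 a_1 = -12  ->  a_3 = -2
  x^2: 12 a_4 + 2 a_2 = 0  ->  12 a_4 = -2 a_2 = -6  ->  a_4 = -1/2
  x^3: 20 a_5 = 0  ->  a_5 = 0
Truncated series: y(x) = -1 + 3 x + 3 x^2 - 2 x^3 - (1/2) x^4 + O(x^6).

a_0 = -1; a_1 = 3; a_2 = 3; a_3 = -2; a_4 = -1/2; a_5 = 0


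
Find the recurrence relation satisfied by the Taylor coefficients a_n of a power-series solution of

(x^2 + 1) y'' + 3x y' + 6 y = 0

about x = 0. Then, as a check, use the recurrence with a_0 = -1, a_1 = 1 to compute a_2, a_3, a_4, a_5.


Substitute y = sum_n a_n x^n.
(1 + 1 x^2) y'' contributes (n+2)(n+1) a_{n+2} + n(n-1) a_n at x^n.
3 x y'(x) contributes 3 n a_n at x^n.
6 y(x) contributes 6 a_n at x^n.
Matching x^n: (n+2)(n+1) a_{n+2} + (n(n-1) + 3 n + 6) a_n = 0.
Thus a_{n+2} = (-n(n-1) - 3 n - 6) / ((n+1)(n+2)) * a_n.

Check with a_0 = -1, a_1 = 1 (apply the recurrence for n = 0, 1, 2, 3): a_0 = -1, a_1 = 1, a_2 = 3, a_3 = -3/2, a_4 = -7/2, a_5 = 63/40.

a_(n+2) = (-n(n-1) - 3 n - 6) / ((n+1)(n+2)) * a_n; check: a_0 = -1, a_1 = 1, a_2 = 3, a_3 = -3/2, a_4 = -7/2, a_5 = 63/40


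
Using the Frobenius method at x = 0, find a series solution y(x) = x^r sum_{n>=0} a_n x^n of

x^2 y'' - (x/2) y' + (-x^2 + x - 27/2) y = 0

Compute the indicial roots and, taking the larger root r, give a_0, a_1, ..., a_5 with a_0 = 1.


Write in Frobenius form y'' + (p(x)/x) y' + (q(x)/x^2) y = 0:
  p(x) = -1/2,  q(x) = -x^2 + x - 27/2.
Indicial equation: r(r-1) + (-1/2) r + (-27/2) = 0 -> roots r_1 = 9/2, r_2 = -3.
Take r = r_1 = 9/2. Let y(x) = x^r sum_{n>=0} a_n x^n with a_0 = 1.
Substitute y = x^r sum a_n x^n and match x^{r+n}. The recurrence is
  D(n) a_n + 1 a_{n-1} - 1 a_{n-2} = 0,  where D(n) = (r+n)(r+n-1) + (-1/2)(r+n) + (-27/2).
  a_n = [-1 a_{n-1} + 1 a_{n-2}] / D(n).
Since the indicial polynomial factors as (r - r_1)(r - r_2), D(n) = (r_1 + n - r_1)(r_1 + n - r_2) = n(n + 15/2).
Evaluating step by step (a_0 = 1):
  n = 1: D(1) = 1(1 + 15/2) = 17/2; numerator = -1(1) = -1; a_1 = (-1)/(17/2) = -2/17
  n = 2: D(2) = 2(2 + 15/2) = 19; numerator = -1(-2/17) + 1(1) = 19/17; a_2 = (19/17)/(19) = 1/17
  n = 3: D(3) = 3(3 + 15/2) = 63/2; numerator = -1(1/17) + 1(-2/17) = -3/17; a_3 = (-3/17)/(63/2) = -2/357
  n = 4: D(4) = 4(4 + 15/2) = 46; numerator = -1(-2/357) + 1(1/17) = 23/357; a_4 = (23/357)/(46) = 1/714
  n = 5: D(5) = 5(5 + 15/2) = 125/2; numerator = -1(1/714) + 1(-2/357) = -5/714; a_5 = (-5/714)/(125/2) = -1/8925

r = 9/2; a_0 = 1; a_1 = -2/17; a_2 = 1/17; a_3 = -2/357; a_4 = 1/714; a_5 = -1/8925


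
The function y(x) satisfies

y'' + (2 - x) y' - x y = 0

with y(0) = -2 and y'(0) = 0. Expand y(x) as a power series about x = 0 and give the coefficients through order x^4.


Ansatz: y(x) = sum_{n>=0} a_n x^n, so y'(x) = sum_{n>=1} n a_n x^(n-1) and y''(x) = sum_{n>=2} n(n-1) a_n x^(n-2).
Substitute into P(x) y'' + Q(x) y' + R(x) y = 0 with P(x) = 1, Q(x) = 2 - x, R(x) = -x, and match powers of x.
Initial conditions: a_0 = -2, a_1 = 0.
Setting the coefficient of each power of x to zero and solving order by order (substituting the coefficients already found):
  x^0: 2 a_2 + 2 a_1 = 0  ->  2 a_2 = -2 a_1 = 0  ->  a_2 = 0
  x^1: 6 a_3 + 4 a_2 - a_1 - a_0 = 0  ->  6 a_3 = -4 a_2 + a_1 + a_0 = -2  ->  a_3 = -1/3
  x^2: 12 a_4 + 6 a_3 - 2 a_2 - a_1 = 0  ->  12 a_4 = -6 a_3 + 2 a_2 + a_1 = 2  ->  a_4 = 1/6
Truncated series: y(x) = -2 - (1/3) x^3 + (1/6) x^4 + O(x^5).

a_0 = -2; a_1 = 0; a_2 = 0; a_3 = -1/3; a_4 = 1/6


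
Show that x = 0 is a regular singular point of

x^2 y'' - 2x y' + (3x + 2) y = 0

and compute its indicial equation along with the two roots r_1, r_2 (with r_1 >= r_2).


Divide by x^2 to reach normal form y'' + P_1(x) y' + P_2(x) y = 0 with P_1(x) = -2/x and P_2(x) = 3/x + 2/x^2.
x = 0 is a singular point because the y'-coefficient -2/x has a pole at x = 0 and the y-coefficient 3/x + 2/x^2 has a pole at x = 0.
It is a regular singular point because x P_1(x) = p(x) = -2 and x^2 P_2(x) = q(x) = 3x + 2 are polynomials, hence analytic at x = 0.
p(0) = -2,  q(0) = 2.
Indicial equation: r(r-1) + p(0) r + q(0) = 0, i.e. r^2 + (p(0) - 1) r + q(0) = 0, i.e. r^2 - 3 r + 2 = 0.
Discriminant: (-3)^2 - 4(2) = 1, so r = (3 ± 1)/2.
Solving: r_1 = 2, r_2 = 1.

indicial: r^2 - 3 r + 2 = 0; roots r_1 = 2, r_2 = 1


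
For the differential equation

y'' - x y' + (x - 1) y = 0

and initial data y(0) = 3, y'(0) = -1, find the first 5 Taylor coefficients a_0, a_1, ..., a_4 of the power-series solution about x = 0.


Ansatz: y(x) = sum_{n>=0} a_n x^n, so y'(x) = sum_{n>=1} n a_n x^(n-1) and y''(x) = sum_{n>=2} n(n-1) a_n x^(n-2).
Substitute into P(x) y'' + Q(x) y' + R(x) y = 0 with P(x) = 1, Q(x) = -x, R(x) = x - 1, and match powers of x.
Initial conditions: a_0 = 3, a_1 = -1.
Setting the coefficient of each power of x to zero and solving order by order (substituting the coefficients already found):
  x^0: 2 a_2 - a_0 = 0  ->  2 a_2 = a_0 = 3  ->  a_2 = 3/2
  x^1: 6 a_3 - 2 a_1 + a_0 = 0  ->  6 a_3 = 2 a_1 - a_0 = -5  ->  a_3 = -5/6
  x^2: 12 a_4 - 3 a_2 + a_1 = 0  ->  12 a_4 = 3 a_2 - a_1 = 11/2  ->  a_4 = 11/24
Truncated series: y(x) = 3 - x + (3/2) x^2 - (5/6) x^3 + (11/24) x^4 + O(x^5).

a_0 = 3; a_1 = -1; a_2 = 3/2; a_3 = -5/6; a_4 = 11/24


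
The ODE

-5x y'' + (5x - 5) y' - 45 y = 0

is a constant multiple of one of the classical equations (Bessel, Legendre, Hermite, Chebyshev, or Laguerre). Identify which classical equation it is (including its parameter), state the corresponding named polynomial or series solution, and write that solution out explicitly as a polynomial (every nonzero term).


All three coefficients share the factor -5; dividing through by -5 gives  x y'' + (1 - x) y' + 9 y = 0.
This matches the Laguerre equation x y'' + (1 - x) y' + n y = 0 with n = 9; the polynomial solution is L_9(x).
With y = sum_k a_k x^k, matching x^k gives (k+1)k a_{k+1} + (k+1) a_{k+1} - k a_k + n a_k = 0, i.e. (k+1)^2 a_{k+1} = (k - n) a_k = (k - 9) a_k. The right side vanishes at k = 9, so the series terminates at degree 9.
Standard normalization L_n(0) = 1 gives a_0 = 1. Work upward with a_{k+1} = (k - 9) a_k / (k+1)^2:
  a_1 = (0 - 9)(1) / 1^2 = -9/1 = -9
  a_2 = (1 - 9)(-9) / 2^2 = 72/4 = 18
  a_3 = (2 - 9)(18) / 3^2 = -126/9 = -14
  a_4 = (3 - 9)(-14) / 4^2 = 84/16 = 21/4
  a_5 = (4 - 9)(21/4) / 5^2 = (-105/4)/25 = -21/20
  a_6 = (5 - 9)(-21/20) / 6^2 = (21/5)/36 = 7/60
  a_7 = (6 - 9)(7/60) / 7^2 = (-7/20)/49 = -1/140
  a_8 = (7 - 9)(-1/140) / 8^2 = (1/70)/64 = 1/4480
  a_9 = (8 - 9)(1/4480) / 9^2 = (-1/4480)/81 = -1/362880
Hence L_9(x) = -x^9/362880 + x^8/4480 - x^7/140 + 7 x^6/60 - 21 x^5/20 + 21 x^4/4 - 14 x^3 + 18 x^2 - 9 x + 1.

L_9(x); series = -x^9/362880 + x^8/4480 - x^7/140 + 7 x^6/60 - 21 x^5/20 + 21 x^4/4 - 14 x^3 + 18 x^2 - 9 x + 1


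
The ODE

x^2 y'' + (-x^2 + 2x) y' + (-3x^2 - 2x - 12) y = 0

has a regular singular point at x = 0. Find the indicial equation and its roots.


Divide by x^2 to reach normal form y'' + P_1(x) y' + P_2(x) y = 0 with P_1(x) = -1 + 2/x and P_2(x) = -3 - 2/x - 12/x^2.
x = 0 is a singular point because the y'-coefficient -1 + 2/x has a pole at x = 0 and the y-coefficient -3 - 2/x - 12/x^2 has a pole at x = 0.
It is a regular singular point because x P_1(x) = p(x) = 2 - x and x^2 P_2(x) = q(x) = -3x^2 - 2x - 12 are polynomials, hence analytic at x = 0.
p(0) = 2,  q(0) = -12.
Indicial equation: r(r-1) + p(0) r + q(0) = 0, i.e. r^2 + (p(0) - 1) r + q(0) = 0, i.e. r^2 + 1 r - 12 = 0.
Discriminant: (1)^2 - 4(-12) = 49, so r = (-1 ± 7)/2.
Solving: r_1 = 3, r_2 = -4.

indicial: r^2 + 1 r - 12 = 0; roots r_1 = 3, r_2 = -4


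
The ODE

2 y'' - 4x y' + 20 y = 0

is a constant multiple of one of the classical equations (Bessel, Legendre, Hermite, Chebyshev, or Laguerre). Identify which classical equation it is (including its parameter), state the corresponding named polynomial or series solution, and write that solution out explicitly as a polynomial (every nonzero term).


All three coefficients share the factor 2; dividing through by 2 gives  y'' - 2x y' + 10 y = 0.
This matches the Hermite equation y'' - 2x y' + 2n y = 0 with 2n = 10, so n = 5; the polynomial solution is H_5(x).
With y = sum_k a_k x^k, matching x^k gives (k+2)(k+1) a_{k+2} = 2(k - n) a_k = 2(k - 5) a_k. The right side vanishes at k = 5, so the series with the parity of 5 terminates at degree 5.
Standard normalization: leading coefficient of H_n is 2^n, so a_5 = 2^5 = 32. Work downward with a_k = (k+1)(k+2) a_{k+2} / (2(k - n)):
  a_3 = (4)(5)(32) / (2(3 - 5)) = 640/(-4) = -160
  a_1 = (2)(3)(-160) / (2(1 - 5)) = -960/(-8) = 120
Hence H_5(x) = 32 x^5 - 160 x^3 + 120 x.

H_5(x); series = 32 x^5 - 160 x^3 + 120 x


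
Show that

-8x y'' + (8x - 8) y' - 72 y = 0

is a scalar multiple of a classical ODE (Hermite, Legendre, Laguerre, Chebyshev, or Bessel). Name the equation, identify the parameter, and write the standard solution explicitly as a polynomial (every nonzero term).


All three coefficients share the factor -8; dividing through by -8 gives  x y'' + (1 - x) y' + 9 y = 0.
This matches the Laguerre equation x y'' + (1 - x) y' + n y = 0 with n = 9; the polynomial solution is L_9(x).
With y = sum_k a_k x^k, matching x^k gives (k+1)k a_{k+1} + (k+1) a_{k+1} - k a_k + n a_k = 0, i.e. (k+1)^2 a_{k+1} = (k - n) a_k = (k - 9) a_k. The right side vanishes at k = 9, so the series terminates at degree 9.
Standard normalization L_n(0) = 1 gives a_0 = 1. Work upward with a_{k+1} = (k - 9) a_k / (k+1)^2:
  a_1 = (0 - 9)(1) / 1^2 = -9/1 = -9
  a_2 = (1 - 9)(-9) / 2^2 = 72/4 = 18
  a_3 = (2 - 9)(18) / 3^2 = -126/9 = -14
  a_4 = (3 - 9)(-14) / 4^2 = 84/16 = 21/4
  a_5 = (4 - 9)(21/4) / 5^2 = (-105/4)/25 = -21/20
  a_6 = (5 - 9)(-21/20) / 6^2 = (21/5)/36 = 7/60
  a_7 = (6 - 9)(7/60) / 7^2 = (-7/20)/49 = -1/140
  a_8 = (7 - 9)(-1/140) / 8^2 = (1/70)/64 = 1/4480
  a_9 = (8 - 9)(1/4480) / 9^2 = (-1/4480)/81 = -1/362880
Hence L_9(x) = -x^9/362880 + x^8/4480 - x^7/140 + 7 x^6/60 - 21 x^5/20 + 21 x^4/4 - 14 x^3 + 18 x^2 - 9 x + 1.

L_9(x); series = -x^9/362880 + x^8/4480 - x^7/140 + 7 x^6/60 - 21 x^5/20 + 21 x^4/4 - 14 x^3 + 18 x^2 - 9 x + 1


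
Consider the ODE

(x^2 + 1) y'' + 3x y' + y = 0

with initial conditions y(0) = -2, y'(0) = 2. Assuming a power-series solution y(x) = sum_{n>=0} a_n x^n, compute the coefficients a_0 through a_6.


Ansatz: y(x) = sum_{n>=0} a_n x^n, so y'(x) = sum_{n>=1} n a_n x^(n-1) and y''(x) = sum_{n>=2} n(n-1) a_n x^(n-2).
Substitute into P(x) y'' + Q(x) y' + R(x) y = 0 with P(x) = x^2 + 1, Q(x) = 3x, R(x) = 1, and match powers of x.
Initial conditions: a_0 = -2, a_1 = 2.
Setting the coefficient of each power of x to zero and solving order by order (substituting the coefficients already found):
  x^0: 2 a_2 + a_0 = 0  ->  2 a_2 = -a_0 = 2  ->  a_2 = 1
  x^1: 6 a_3 + 4 a_1 = 0  ->  6 a_3 = -4 a_1 = -8  ->  a_3 = -4/3
  x^2: 12 a_4 + 9 a_2 = 0  ->  12 a_4 = -9 a_2 = -9  ->  a_4 = -3/4
  x^3: 20 a_5 + 16 a_3 = 0  ->  20 a_5 = -16 a_3 = 64/3  ->  a_5 = 16/15
  x^4: 30 a_6 + 25 a_4 = 0  ->  30 a_6 = -25 a_4 = 75/4  ->  a_6 = 5/8
Truncated series: y(x) = -2 + 2 x + x^2 - (4/3) x^3 - (3/4) x^4 + (16/15) x^5 + (5/8) x^6 + O(x^7).

a_0 = -2; a_1 = 2; a_2 = 1; a_3 = -4/3; a_4 = -3/4; a_5 = 16/15; a_6 = 5/8


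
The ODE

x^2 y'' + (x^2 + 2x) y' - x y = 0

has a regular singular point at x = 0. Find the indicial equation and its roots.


Divide by x^2 to reach normal form y'' + P_1(x) y' + P_2(x) y = 0 with P_1(x) = 1 + 2/x and P_2(x) = -1/x.
x = 0 is a singular point because the y'-coefficient 1 + 2/x has a pole at x = 0 and the y-coefficient -1/x has a pole at x = 0.
It is a regular singular point because x P_1(x) = p(x) = x + 2 and x^2 P_2(x) = q(x) = -x are polynomials, hence analytic at x = 0.
p(0) = 2,  q(0) = 0.
Indicial equation: r(r-1) + p(0) r + q(0) = 0, i.e. r^2 + (p(0) - 1) r + q(0) = 0, i.e. r^2 + 1 r = 0.
Discriminant: (1)^2 - 4(0) = 1, so r = (-1 ± 1)/2.
Solving: r_1 = 0, r_2 = -1.

indicial: r^2 + 1 r = 0; roots r_1 = 0, r_2 = -1


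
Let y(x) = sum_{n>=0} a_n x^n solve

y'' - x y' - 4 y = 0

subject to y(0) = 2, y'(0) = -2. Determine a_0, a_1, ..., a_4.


Ansatz: y(x) = sum_{n>=0} a_n x^n, so y'(x) = sum_{n>=1} n a_n x^(n-1) and y''(x) = sum_{n>=2} n(n-1) a_n x^(n-2).
Substitute into P(x) y'' + Q(x) y' + R(x) y = 0 with P(x) = 1, Q(x) = -x, R(x) = -4, and match powers of x.
Initial conditions: a_0 = 2, a_1 = -2.
Setting the coefficient of each power of x to zero and solving order by order (substituting the coefficients already found):
  x^0: 2 a_2 - 4 a_0 = 0  ->  2 a_2 = 4 a_0 = 8  ->  a_2 = 4
  x^1: 6 a_3 - 5 a_1 = 0  ->  6 a_3 = 5 a_1 = -10  ->  a_3 = -5/3
  x^2: 12 a_4 - 6 a_2 = 0  ->  12 a_4 = 6 a_2 = 24  ->  a_4 = 2
Truncated series: y(x) = 2 - 2 x + 4 x^2 - (5/3) x^3 + 2 x^4 + O(x^5).

a_0 = 2; a_1 = -2; a_2 = 4; a_3 = -5/3; a_4 = 2


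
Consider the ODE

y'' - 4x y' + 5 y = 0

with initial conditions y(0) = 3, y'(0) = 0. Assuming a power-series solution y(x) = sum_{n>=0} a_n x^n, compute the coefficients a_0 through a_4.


Ansatz: y(x) = sum_{n>=0} a_n x^n, so y'(x) = sum_{n>=1} n a_n x^(n-1) and y''(x) = sum_{n>=2} n(n-1) a_n x^(n-2).
Substitute into P(x) y'' + Q(x) y' + R(x) y = 0 with P(x) = 1, Q(x) = -4x, R(x) = 5, and match powers of x.
Initial conditions: a_0 = 3, a_1 = 0.
Setting the coefficient of each power of x to zero and solving order by order (substituting the coefficients already found):
  x^0: 2 a_2 + 5 a_0 = 0  ->  2 a_2 = -5 a_0 = -15  ->  a_2 = -15/2
  x^1: 6 a_3 + a_1 = 0  ->  6 a_3 = -a_1 = 0  ->  a_3 = 0
  x^2: 12 a_4 - 3 a_2 = 0  ->  12 a_4 = 3 a_2 = -45/2  ->  a_4 = -15/8
Truncated series: y(x) = 3 - (15/2) x^2 - (15/8) x^4 + O(x^5).

a_0 = 3; a_1 = 0; a_2 = -15/2; a_3 = 0; a_4 = -15/8


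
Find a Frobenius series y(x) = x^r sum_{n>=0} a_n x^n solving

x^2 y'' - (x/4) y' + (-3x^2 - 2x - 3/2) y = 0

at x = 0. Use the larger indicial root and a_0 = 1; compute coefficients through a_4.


Write in Frobenius form y'' + (p(x)/x) y' + (q(x)/x^2) y = 0:
  p(x) = -1/4,  q(x) = -3x^2 - 2x - 3/2.
Indicial equation: r(r-1) + (-1/4) r + (-3/2) = 0 -> roots r_1 = 2, r_2 = -3/4.
Take r = r_1 = 2. Let y(x) = x^r sum_{n>=0} a_n x^n with a_0 = 1.
Substitute y = x^r sum a_n x^n and match x^{r+n}. The recurrence is
  D(n) a_n - 2 a_{n-1} - 3 a_{n-2} = 0,  where D(n) = (r+n)(r+n-1) + (-1/4)(r+n) + (-3/2).
  a_n = [2 a_{n-1} + 3 a_{n-2}] / D(n).
Since the indicial polynomial factors as (r - r_1)(r - r_2), D(n) = (r_1 + n - r_1)(r_1 + n - r_2) = n(n + 11/4).
Evaluating step by step (a_0 = 1):
  n = 1: D(1) = 1(1 + 11/4) = 15/4; numerator = 2(1) = 2; a_1 = (2)/(15/4) = 8/15
  n = 2: D(2) = 2(2 + 11/4) = 19/2; numerator = 2(8/15) + 3(1) = 61/15; a_2 = (61/15)/(19/2) = 122/285
  n = 3: D(3) = 3(3 + 11/4) = 69/4; numerator = 2(122/285) + 3(8/15) = 140/57; a_3 = (140/57)/(69/4) = 560/3933
  n = 4: D(4) = 4(4 + 11/4) = 27; numerator = 2(560/3933) + 3(122/285) = 30854/19665; a_4 = (30854/19665)/(27) = 30854/530955

r = 2; a_0 = 1; a_1 = 8/15; a_2 = 122/285; a_3 = 560/3933; a_4 = 30854/530955


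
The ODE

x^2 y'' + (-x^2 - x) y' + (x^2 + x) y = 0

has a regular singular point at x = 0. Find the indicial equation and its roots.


Divide by x^2 to reach normal form y'' + P_1(x) y' + P_2(x) y = 0 with P_1(x) = -1 - 1/x and P_2(x) = 1 + 1/x.
x = 0 is a singular point because the y'-coefficient -1 - 1/x has a pole at x = 0 and the y-coefficient 1 + 1/x has a pole at x = 0.
It is a regular singular point because x P_1(x) = p(x) = -x - 1 and x^2 P_2(x) = q(x) = x^2 + x are polynomials, hence analytic at x = 0.
p(0) = -1,  q(0) = 0.
Indicial equation: r(r-1) + p(0) r + q(0) = 0, i.e. r^2 + (p(0) - 1) r + q(0) = 0, i.e. r^2 - 2 r = 0.
Discriminant: (-2)^2 - 4(0) = 4, so r = (2 ± 2)/2.
Solving: r_1 = 2, r_2 = 0.

indicial: r^2 - 2 r = 0; roots r_1 = 2, r_2 = 0


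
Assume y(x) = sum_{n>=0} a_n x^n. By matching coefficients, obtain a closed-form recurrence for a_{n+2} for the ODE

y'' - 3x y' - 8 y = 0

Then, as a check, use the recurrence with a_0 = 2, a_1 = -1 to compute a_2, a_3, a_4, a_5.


Substitute y = sum_n a_n x^n.
y''(x) has coefficient (n+2)(n+1) a_{n+2} at x^n;
-3 x y'(x) has coefficient -3 n a_n at x^n (shift);
-8 y(x) has coefficient -8 a_n at x^n.
Matching x^n: (n+2)(n+1) a_{n+2} + (-3n - 8) a_n = 0.
Thus a_{n+2} = (3n + 8) / ((n+1)(n+2)) * a_n.

Check with a_0 = 2, a_1 = -1 (apply the recurrence for n = 0, 1, 2, 3): a_0 = 2, a_1 = -1, a_2 = 8, a_3 = -11/6, a_4 = 28/3, a_5 = -187/120.

a_(n+2) = (3n + 8) / ((n+1)(n+2)) * a_n; check: a_0 = 2, a_1 = -1, a_2 = 8, a_3 = -11/6, a_4 = 28/3, a_5 = -187/120


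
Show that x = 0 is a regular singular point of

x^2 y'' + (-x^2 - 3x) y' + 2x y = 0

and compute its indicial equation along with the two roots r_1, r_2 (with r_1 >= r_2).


Divide by x^2 to reach normal form y'' + P_1(x) y' + P_2(x) y = 0 with P_1(x) = -1 - 3/x and P_2(x) = 2/x.
x = 0 is a singular point because the y'-coefficient -1 - 3/x has a pole at x = 0 and the y-coefficient 2/x has a pole at x = 0.
It is a regular singular point because x P_1(x) = p(x) = -x - 3 and x^2 P_2(x) = q(x) = 2x are polynomials, hence analytic at x = 0.
p(0) = -3,  q(0) = 0.
Indicial equation: r(r-1) + p(0) r + q(0) = 0, i.e. r^2 + (p(0) - 1) r + q(0) = 0, i.e. r^2 - 4 r = 0.
Discriminant: (-4)^2 - 4(0) = 16, so r = (4 ± 4)/2.
Solving: r_1 = 4, r_2 = 0.

indicial: r^2 - 4 r = 0; roots r_1 = 4, r_2 = 0


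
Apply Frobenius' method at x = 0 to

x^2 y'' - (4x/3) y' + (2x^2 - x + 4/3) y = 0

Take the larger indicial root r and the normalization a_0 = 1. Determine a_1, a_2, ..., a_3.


Write in Frobenius form y'' + (p(x)/x) y' + (q(x)/x^2) y = 0:
  p(x) = -4/3,  q(x) = 2x^2 - x + 4/3.
Indicial equation: r(r-1) + (-4/3) r + (4/3) = 0 -> roots r_1 = 4/3, r_2 = 1.
Take r = r_1 = 4/3. Let y(x) = x^r sum_{n>=0} a_n x^n with a_0 = 1.
Substitute y = x^r sum a_n x^n and match x^{r+n}. The recurrence is
  D(n) a_n - 1 a_{n-1} + 2 a_{n-2} = 0,  where D(n) = (r+n)(r+n-1) + (-4/3)(r+n) + (4/3).
  a_n = [1 a_{n-1} - 2 a_{n-2}] / D(n).
Since the indicial polynomial factors as (r - r_1)(r - r_2), D(n) = (r_1 + n - r_1)(r_1 + n - r_2) = n(n + 1/3).
Evaluating step by step (a_0 = 1):
  n = 1: D(1) = 1(1 + 1/3) = 4/3; numerator = 1(1) = 1; a_1 = (1)/(4/3) = 3/4
  n = 2: D(2) = 2(2 + 1/3) = 14/3; numerator = 1(3/4) - 2(1) = -5/4; a_2 = (-5/4)/(14/3) = -15/56
  n = 3: D(3) = 3(3 + 1/3) = 10; numerator = 1(-15/56) - 2(3/4) = -99/56; a_3 = (-99/56)/(10) = -99/560

r = 4/3; a_0 = 1; a_1 = 3/4; a_2 = -15/56; a_3 = -99/560


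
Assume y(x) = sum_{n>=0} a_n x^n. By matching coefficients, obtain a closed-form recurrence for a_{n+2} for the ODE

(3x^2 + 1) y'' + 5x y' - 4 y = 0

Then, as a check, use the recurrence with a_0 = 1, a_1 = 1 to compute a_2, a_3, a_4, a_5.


Substitute y = sum_n a_n x^n.
(1 + 3 x^2) y'' contributes (n+2)(n+1) a_{n+2} + 3 n(n-1) a_n at x^n.
5 x y'(x) contributes 5 n a_n at x^n.
-4 y(x) contributes -4 a_n at x^n.
Matching x^n: (n+2)(n+1) a_{n+2} + (3 n(n-1) + 5 n - 4) a_n = 0.
Thus a_{n+2} = (-3 n(n-1) - 5 n + 4) / ((n+1)(n+2)) * a_n.

Check with a_0 = 1, a_1 = 1 (apply the recurrence for n = 0, 1, 2, 3): a_0 = 1, a_1 = 1, a_2 = 2, a_3 = -1/6, a_4 = -2, a_5 = 29/120.

a_(n+2) = (-3 n(n-1) - 5 n + 4) / ((n+1)(n+2)) * a_n; check: a_0 = 1, a_1 = 1, a_2 = 2, a_3 = -1/6, a_4 = -2, a_5 = 29/120


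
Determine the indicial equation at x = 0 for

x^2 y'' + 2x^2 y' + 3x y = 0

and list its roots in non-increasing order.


Divide by x^2 to reach normal form y'' + P_1(x) y' + P_2(x) y = 0 with P_1(x) = 2 and P_2(x) = 3/x.
x = 0 is a singular point because the y-coefficient 3/x has a pole at x = 0.
It is a regular singular point because x P_1(x) = p(x) = 2x and x^2 P_2(x) = q(x) = 3x are polynomials, hence analytic at x = 0.
p(0) = 0,  q(0) = 0.
Indicial equation: r(r-1) + p(0) r + q(0) = 0, i.e. r^2 + (p(0) - 1) r + q(0) = 0, i.e. r^2 - 1 r = 0.
Discriminant: (-1)^2 - 4(0) = 1, so r = (1 ± 1)/2.
Solving: r_1 = 1, r_2 = 0.

indicial: r^2 - 1 r = 0; roots r_1 = 1, r_2 = 0


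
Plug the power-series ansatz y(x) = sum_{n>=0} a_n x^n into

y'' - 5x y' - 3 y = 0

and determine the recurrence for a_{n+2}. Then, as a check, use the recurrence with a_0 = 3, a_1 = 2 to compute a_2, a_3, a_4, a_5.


Substitute y = sum_n a_n x^n.
y''(x) has coefficient (n+2)(n+1) a_{n+2} at x^n;
-5 x y'(x) has coefficient -5 n a_n at x^n (shift);
-3 y(x) has coefficient -3 a_n at x^n.
Matching x^n: (n+2)(n+1) a_{n+2} + (-5n - 3) a_n = 0.
Thus a_{n+2} = (5n + 3) / ((n+1)(n+2)) * a_n.

Check with a_0 = 3, a_1 = 2 (apply the recurrence for n = 0, 1, 2, 3): a_0 = 3, a_1 = 2, a_2 = 9/2, a_3 = 8/3, a_4 = 39/8, a_5 = 12/5.

a_(n+2) = (5n + 3) / ((n+1)(n+2)) * a_n; check: a_0 = 3, a_1 = 2, a_2 = 9/2, a_3 = 8/3, a_4 = 39/8, a_5 = 12/5


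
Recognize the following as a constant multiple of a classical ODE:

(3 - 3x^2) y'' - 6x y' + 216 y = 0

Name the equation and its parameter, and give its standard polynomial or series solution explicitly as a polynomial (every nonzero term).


All three coefficients share the factor 3; dividing through by 3 gives  (1 - x^2) y'' - 2x y' + 72 y = 0.
This matches the Legendre equation (1 - x^2) y'' - 2x y' + n(n+1) y = 0 (note the -2x y' term) with n(n+1) = 72, so n = 8; the polynomial solution is P_8(x).
With y = sum_k a_k x^k, matching x^k gives (k+2)(k+1) a_{k+2} = [k(k+1) - n(n+1)] a_k = (k - 8)(k + 9) a_k. The right side vanishes at k = 8, so the series with the parity of 8 terminates at degree 8.
Standard normalization (P_n(1) = 1): leading coefficient (2n)!/(2^n (n!)^2) = 20922789888000/(256*1625702400) = 6435/128, so a_8 = 6435/128. Work downward with a_k = (k+1)(k+2) a_{k+2} / ((k - 8)(k + 9)):
  a_6 = (7)(8)(6435/128) / ((6 - 8)(6 + 9)) = (45045/16)/(-30) = -3003/32
  a_4 = (5)(6)(-3003/32) / ((4 - 8)(4 + 9)) = (-45045/16)/(-52) = 3465/64
  a_2 = (3)(4)(3465/64) / ((2 - 8)(2 + 9)) = (10395/16)/(-66) = -315/32
  a_0 = (1)(2)(-315/32) / ((0 - 8)(0 + 9)) = (-315/16)/(-72) = 35/128
Hence P_8(x) = 6435 x^8/128 - 3003 x^6/32 + 3465 x^4/64 - 315 x^2/32 + 35/128.

P_8(x); series = 6435 x^8/128 - 3003 x^6/32 + 3465 x^4/64 - 315 x^2/32 + 35/128


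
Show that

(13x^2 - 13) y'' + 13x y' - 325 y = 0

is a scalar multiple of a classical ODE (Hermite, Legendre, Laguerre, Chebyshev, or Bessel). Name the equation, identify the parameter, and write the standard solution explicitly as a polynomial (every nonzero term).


All three coefficients share the factor -13; dividing through by -13 gives  (1 - x^2) y'' - x y' + 25 y = 0.
This matches the Chebyshev equation (1 - x^2) y'' - x y' + n^2 y = 0 (note the -x y' term, not -2x y') with n^2 = 25, so n = 5; the polynomial solution is T_5(x).
With y = sum_k a_k x^k, matching x^k gives (k+2)(k+1) a_{k+2} = (k^2 - n^2) a_k = (k - 5)(k + 5) a_k. The right side vanishes at k = 5, so the series with the parity of 5 terminates at degree 5.
Standard normalization: leading coefficient of T_n is 2^(n-1), so a_5 = 2^4 = 16. Work downward with a_k = (k+1)(k+2) a_{k+2} / ((k - 5)(k + 5)):
  a_3 = (4)(5)(16) / ((3 - 5)(3 + 5)) = 320/(-16) = -20
  a_1 = (2)(3)(-20) / ((1 - 5)(1 + 5)) = -120/(-24) = 5
Hence T_5(x) = 16 x^5 - 20 x^3 + 5 x.

T_5(x); series = 16 x^5 - 20 x^3 + 5 x


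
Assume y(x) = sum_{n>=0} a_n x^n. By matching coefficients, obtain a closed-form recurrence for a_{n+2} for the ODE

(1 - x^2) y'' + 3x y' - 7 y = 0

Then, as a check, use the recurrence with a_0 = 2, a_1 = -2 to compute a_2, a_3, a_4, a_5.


Substitute y = sum_n a_n x^n.
(1 - 1 x^2) y'' contributes (n+2)(n+1) a_{n+2} - n(n-1) a_n at x^n.
3 x y'(x) contributes 3 n a_n at x^n.
-7 y(x) contributes -7 a_n at x^n.
Matching x^n: (n+2)(n+1) a_{n+2} + (-n(n-1) + 3 n - 7) a_n = 0.
Thus a_{n+2} = (n(n-1) - 3 n + 7) / ((n+1)(n+2)) * a_n.

Check with a_0 = 2, a_1 = -2 (apply the recurrence for n = 0, 1, 2, 3): a_0 = 2, a_1 = -2, a_2 = 7, a_3 = -4/3, a_4 = 7/4, a_5 = -4/15.

a_(n+2) = (n(n-1) - 3 n + 7) / ((n+1)(n+2)) * a_n; check: a_0 = 2, a_1 = -2, a_2 = 7, a_3 = -4/3, a_4 = 7/4, a_5 = -4/15


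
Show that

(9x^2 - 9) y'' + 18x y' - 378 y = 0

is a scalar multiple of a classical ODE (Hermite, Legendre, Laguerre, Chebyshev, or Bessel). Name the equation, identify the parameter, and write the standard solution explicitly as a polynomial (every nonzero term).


All three coefficients share the factor -9; dividing through by -9 gives  (1 - x^2) y'' - 2x y' + 42 y = 0.
This matches the Legendre equation (1 - x^2) y'' - 2x y' + n(n+1) y = 0 (note the -2x y' term) with n(n+1) = 42, so n = 6; the polynomial solution is P_6(x).
With y = sum_k a_k x^k, matching x^k gives (k+2)(k+1) a_{k+2} = [k(k+1) - n(n+1)] a_k = (k - 6)(k + 7) a_k. The right side vanishes at k = 6, so the series with the parity of 6 terminates at degree 6.
Standard normalization (P_n(1) = 1): leading coefficient (2n)!/(2^n (n!)^2) = 479001600/(64*518400) = 231/16, so a_6 = 231/16. Work downward with a_k = (k+1)(k+2) a_{k+2} / ((k - 6)(k + 7)):
  a_4 = (5)(6)(231/16) / ((4 - 6)(4 + 7)) = (3465/8)/(-22) = -315/16
  a_2 = (3)(4)(-315/16) / ((2 - 6)(2 + 7)) = (-945/4)/(-36) = 105/16
  a_0 = (1)(2)(105/16) / ((0 - 6)(0 + 7)) = (105/8)/(-42) = -5/16
Hence P_6(x) = 231 x^6/16 - 315 x^4/16 + 105 x^2/16 - 5/16.

P_6(x); series = 231 x^6/16 - 315 x^4/16 + 105 x^2/16 - 5/16


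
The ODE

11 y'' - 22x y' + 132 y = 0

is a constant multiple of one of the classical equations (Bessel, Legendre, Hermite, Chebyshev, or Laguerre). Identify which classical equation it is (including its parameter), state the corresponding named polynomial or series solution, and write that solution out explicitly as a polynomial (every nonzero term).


All three coefficients share the factor 11; dividing through by 11 gives  y'' - 2x y' + 12 y = 0.
This matches the Hermite equation y'' - 2x y' + 2n y = 0 with 2n = 12, so n = 6; the polynomial solution is H_6(x).
With y = sum_k a_k x^k, matching x^k gives (k+2)(k+1) a_{k+2} = 2(k - n) a_k = 2(k - 6) a_k. The right side vanishes at k = 6, so the series with the parity of 6 terminates at degree 6.
Standard normalization: leading coefficient of H_n is 2^n, so a_6 = 2^6 = 64. Work downward with a_k = (k+1)(k+2) a_{k+2} / (2(k - n)):
  a_4 = (5)(6)(64) / (2(4 - 6)) = 1920/(-4) = -480
  a_2 = (3)(4)(-480) / (2(2 - 6)) = -5760/(-8) = 720
  a_0 = (1)(2)(720) / (2(0 - 6)) = 1440/(-12) = -120
Hence H_6(x) = 64 x^6 - 480 x^4 + 720 x^2 - 120.

H_6(x); series = 64 x^6 - 480 x^4 + 720 x^2 - 120


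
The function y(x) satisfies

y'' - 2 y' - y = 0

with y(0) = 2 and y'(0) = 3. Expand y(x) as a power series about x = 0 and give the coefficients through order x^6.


Ansatz: y(x) = sum_{n>=0} a_n x^n, so y'(x) = sum_{n>=1} n a_n x^(n-1) and y''(x) = sum_{n>=2} n(n-1) a_n x^(n-2).
Substitute into P(x) y'' + Q(x) y' + R(x) y = 0 with P(x) = 1, Q(x) = -2, R(x) = -1, and match powers of x.
Initial conditions: a_0 = 2, a_1 = 3.
Setting the coefficient of each power of x to zero and solving order by order (substituting the coefficients already found):
  x^0: 2 a_2 - 2 a_1 - a_0 = 0  ->  2 a_2 = 2 a_1 + a_0 = 8  ->  a_2 = 4
  x^1: 6 a_3 - 4 a_2 - a_1 = 0  ->  6 a_3 = 4 a_2 + a_1 = 19  ->  a_3 = 19/6
  x^2: 12 a_4 - 6 a_3 - a_2 = 0  ->  12 a_4 = 6 a_3 + a_2 = 23  ->  a_4 = 23/12
  x^3: 20 a_5 - 8 a_4 - a_3 = 0  ->  20 a_5 = 8 a_4 + a_3 = 37/2  ->  a_5 = 37/40
  x^4: 30 a_6 - 10 a_5 - a_4 = 0  ->  30 a_6 = 10 a_5 + a_4 = 67/6  ->  a_6 = 67/180
Truncated series: y(x) = 2 + 3 x + 4 x^2 + (19/6) x^3 + (23/12) x^4 + (37/40) x^5 + (67/180) x^6 + O(x^7).

a_0 = 2; a_1 = 3; a_2 = 4; a_3 = 19/6; a_4 = 23/12; a_5 = 37/40; a_6 = 67/180


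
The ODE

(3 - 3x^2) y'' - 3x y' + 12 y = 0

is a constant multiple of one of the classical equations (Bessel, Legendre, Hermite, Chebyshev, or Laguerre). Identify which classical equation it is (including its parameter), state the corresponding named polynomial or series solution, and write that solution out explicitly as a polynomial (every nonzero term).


All three coefficients share the factor 3; dividing through by 3 gives  (1 - x^2) y'' - x y' + 4 y = 0.
This matches the Chebyshev equation (1 - x^2) y'' - x y' + n^2 y = 0 (note the -x y' term, not -2x y') with n^2 = 4, so n = 2; the polynomial solution is T_2(x).
With y = sum_k a_k x^k, matching x^k gives (k+2)(k+1) a_{k+2} = (k^2 - n^2) a_k = (k - 2)(k + 2) a_k. The right side vanishes at k = 2, so the series with the parity of 2 terminates at degree 2.
Standard normalization: leading coefficient of T_n is 2^(n-1), so a_2 = 2^1 = 2. Work downward with a_k = (k+1)(k+2) a_{k+2} / ((k - 2)(k + 2)):
  a_0 = (1)(2)(2) / ((0 - 2)(0 + 2)) = 4/(-4) = -1
Hence T_2(x) = 2 x^2 - 1.

T_2(x); series = 2 x^2 - 1


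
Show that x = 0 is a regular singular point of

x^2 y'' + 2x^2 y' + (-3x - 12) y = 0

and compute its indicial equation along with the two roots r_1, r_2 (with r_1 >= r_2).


Divide by x^2 to reach normal form y'' + P_1(x) y' + P_2(x) y = 0 with P_1(x) = 2 and P_2(x) = -3/x - 12/x^2.
x = 0 is a singular point because the y-coefficient -3/x - 12/x^2 has a pole at x = 0.
It is a regular singular point because x P_1(x) = p(x) = 2x and x^2 P_2(x) = q(x) = -3x - 12 are polynomials, hence analytic at x = 0.
p(0) = 0,  q(0) = -12.
Indicial equation: r(r-1) + p(0) r + q(0) = 0, i.e. r^2 + (p(0) - 1) r + q(0) = 0, i.e. r^2 - 1 r - 12 = 0.
Discriminant: (-1)^2 - 4(-12) = 49, so r = (1 ± 7)/2.
Solving: r_1 = 4, r_2 = -3.

indicial: r^2 - 1 r - 12 = 0; roots r_1 = 4, r_2 = -3
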